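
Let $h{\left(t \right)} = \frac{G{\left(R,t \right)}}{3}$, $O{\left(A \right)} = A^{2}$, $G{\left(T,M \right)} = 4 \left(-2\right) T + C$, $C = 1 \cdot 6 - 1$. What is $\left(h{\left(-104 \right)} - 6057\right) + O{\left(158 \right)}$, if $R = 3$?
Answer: $\frac{56702}{3} \approx 18901.0$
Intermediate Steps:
$C = 5$ ($C = 6 - 1 = 5$)
$G{\left(T,M \right)} = 5 - 8 T$ ($G{\left(T,M \right)} = 4 \left(-2\right) T + 5 = - 8 T + 5 = 5 - 8 T$)
$h{\left(t \right)} = - \frac{19}{3}$ ($h{\left(t \right)} = \frac{5 - 24}{3} = \left(5 - 24\right) \frac{1}{3} = \left(-19\right) \frac{1}{3} = - \frac{19}{3}$)
$\left(h{\left(-104 \right)} - 6057\right) + O{\left(158 \right)} = \left(- \frac{19}{3} - 6057\right) + 158^{2} = - \frac{18190}{3} + 24964 = \frac{56702}{3}$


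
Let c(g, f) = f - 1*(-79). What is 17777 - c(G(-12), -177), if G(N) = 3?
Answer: 17875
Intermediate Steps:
c(g, f) = 79 + f (c(g, f) = f + 79 = 79 + f)
17777 - c(G(-12), -177) = 17777 - (79 - 177) = 17777 - 1*(-98) = 17777 + 98 = 17875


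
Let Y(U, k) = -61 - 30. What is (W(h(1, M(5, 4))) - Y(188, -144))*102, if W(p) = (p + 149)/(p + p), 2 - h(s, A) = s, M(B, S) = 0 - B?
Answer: 16932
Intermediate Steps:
M(B, S) = -B
h(s, A) = 2 - s
Y(U, k) = -91
W(p) = (149 + p)/(2*p) (W(p) = (149 + p)/((2*p)) = (149 + p)*(1/(2*p)) = (149 + p)/(2*p))
(W(h(1, M(5, 4))) - Y(188, -144))*102 = ((149 + (2 - 1*1))/(2*(2 - 1*1)) - 1*(-91))*102 = ((149 + (2 - 1))/(2*(2 - 1)) + 91)*102 = ((1/2)*(149 + 1)/1 + 91)*102 = ((1/2)*1*150 + 91)*102 = (75 + 91)*102 = 166*102 = 16932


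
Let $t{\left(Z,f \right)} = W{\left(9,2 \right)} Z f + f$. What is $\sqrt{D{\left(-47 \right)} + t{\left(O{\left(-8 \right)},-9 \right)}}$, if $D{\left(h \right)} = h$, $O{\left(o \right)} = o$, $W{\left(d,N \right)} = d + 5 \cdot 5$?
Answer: $2 \sqrt{598} \approx 48.908$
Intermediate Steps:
$W{\left(d,N \right)} = 25 + d$ ($W{\left(d,N \right)} = d + 25 = 25 + d$)
$t{\left(Z,f \right)} = f + 34 Z f$ ($t{\left(Z,f \right)} = \left(25 + 9\right) Z f + f = 34 Z f + f = f + 34 Z f$)
$\sqrt{D{\left(-47 \right)} + t{\left(O{\left(-8 \right)},-9 \right)}} = \sqrt{-47 - 9 \left(1 + 34 \left(-8\right)\right)} = \sqrt{-47 - 9 \left(1 - 272\right)} = \sqrt{-47 - -2439} = \sqrt{-47 + 2439} = \sqrt{2392} = 2 \sqrt{598}$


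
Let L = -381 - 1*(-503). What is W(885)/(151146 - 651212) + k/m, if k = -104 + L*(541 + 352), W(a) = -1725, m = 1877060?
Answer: 313402783/5101379815 ≈ 0.061435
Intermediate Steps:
L = 122 (L = -381 + 503 = 122)
k = 108842 (k = -104 + 122*(541 + 352) = -104 + 122*893 = -104 + 108946 = 108842)
W(885)/(151146 - 651212) + k/m = -1725/(151146 - 651212) + 108842/1877060 = -1725/(-500066) + 108842*(1/1877060) = -1725*(-1/500066) + 54421/938530 = 75/21742 + 54421/938530 = 313402783/5101379815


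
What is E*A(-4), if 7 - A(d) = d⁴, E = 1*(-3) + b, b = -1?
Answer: 996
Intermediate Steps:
E = -4 (E = 1*(-3) - 1 = -3 - 1 = -4)
A(d) = 7 - d⁴
E*A(-4) = -4*(7 - 1*(-4)⁴) = -4*(7 - 1*256) = -4*(7 - 256) = -4*(-249) = 996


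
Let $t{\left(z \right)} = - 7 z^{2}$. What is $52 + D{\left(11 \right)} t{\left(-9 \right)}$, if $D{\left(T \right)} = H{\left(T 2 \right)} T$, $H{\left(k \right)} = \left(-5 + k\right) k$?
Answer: $-2332586$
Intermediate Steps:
$H{\left(k \right)} = k \left(-5 + k\right)$
$D{\left(T \right)} = 2 T^{2} \left(-5 + 2 T\right)$ ($D{\left(T \right)} = T 2 \left(-5 + T 2\right) T = 2 T \left(-5 + 2 T\right) T = 2 T^{2} \left(-5 + 2 T\right)$)
$52 + D{\left(11 \right)} t{\left(-9 \right)} = 52 + 11^{2} \left(-10 + 4 \cdot 11\right) \left(- 7 \left(-9\right)^{2}\right) = 52 + 121 \left(-10 + 44\right) \left(\left(-7\right) 81\right) = 52 + 121 \cdot 34 \left(-567\right) = 52 + 4114 \left(-567\right) = 52 - 2332638 = -2332586$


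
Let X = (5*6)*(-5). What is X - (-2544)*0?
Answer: -150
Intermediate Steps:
X = -150 (X = 30*(-5) = -150)
X - (-2544)*0 = -150 - (-2544)*0 = -150 - 24*0 = -150 + 0 = -150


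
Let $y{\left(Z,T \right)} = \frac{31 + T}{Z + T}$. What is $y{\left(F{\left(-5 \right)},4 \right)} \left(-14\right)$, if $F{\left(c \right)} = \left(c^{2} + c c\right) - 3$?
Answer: $- \frac{490}{51} \approx -9.6078$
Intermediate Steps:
$F{\left(c \right)} = -3 + 2 c^{2}$ ($F{\left(c \right)} = \left(c^{2} + c^{2}\right) - 3 = 2 c^{2} - 3 = -3 + 2 c^{2}$)
$y{\left(Z,T \right)} = \frac{31 + T}{T + Z}$
$y{\left(F{\left(-5 \right)},4 \right)} \left(-14\right) = \frac{31 + 4}{4 - \left(3 - 2 \left(-5\right)^{2}\right)} \left(-14\right) = \frac{1}{4 + \left(-3 + 2 \cdot 25\right)} 35 \left(-14\right) = \frac{1}{4 + \left(-3 + 50\right)} 35 \left(-14\right) = \frac{1}{4 + 47} \cdot 35 \left(-14\right) = \frac{1}{51} \cdot 35 \left(-14\right) = \frac{35}{51} \left(-14\right) = - \frac{490}{51}$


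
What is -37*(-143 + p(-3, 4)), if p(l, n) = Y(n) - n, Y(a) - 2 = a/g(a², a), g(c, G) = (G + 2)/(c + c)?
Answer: 13727/3 ≈ 4575.7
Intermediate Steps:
g(c, G) = (2 + G)/(2*c) (g(c, G) = (2 + G)/((2*c)) = (2 + G)*(1/(2*c)) = (2 + G)/(2*c))
Y(a) = 2 + 2*a³/(2 + a) (Y(a) = 2 + a/(((2 + a)/(2*(a²)))) = 2 + a/(((2 + a)/(2*a²))) = 2 + a*(2*a²/(2 + a)) = 2 + 2*a³/(2 + a))
p(l, n) = -n + 2*(2 + n + n³)/(2 + n) (p(l, n) = 2*(2 + n + n³)/(2 + n) - n = -n + 2*(2 + n + n³)/(2 + n))
-37*(-143 + p(-3, 4)) = -37*(-143 + (4 - 1*4² + 2*4³)/(2 + 4)) = -37*(-143 + (4 - 1*16 + 2*64)/6) = -37*(-143 + (4 - 16 + 128)/6) = -37*(-143 + (⅙)*116) = -37*(-143 + 58/3) = -37*(-371/3) = 13727/3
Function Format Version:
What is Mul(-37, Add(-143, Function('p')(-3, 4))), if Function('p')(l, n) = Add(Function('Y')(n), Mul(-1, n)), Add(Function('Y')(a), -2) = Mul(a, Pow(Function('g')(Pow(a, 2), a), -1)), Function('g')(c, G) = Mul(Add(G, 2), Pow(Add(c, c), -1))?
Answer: Rational(13727, 3) ≈ 4575.7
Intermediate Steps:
Function('g')(c, G) = Mul(Rational(1, 2), Pow(c, -1), Add(2, G)) (Function('g')(c, G) = Mul(Add(2, G), Pow(Mul(2, c), -1)) = Mul(Add(2, G), Mul(Rational(1, 2), Pow(c, -1))) = Mul(Rational(1, 2), Pow(c, -1), Add(2, G)))
Function('Y')(a) = Add(2, Mul(2, Pow(a, 3), Pow(Add(2, a), -1))) (Function('Y')(a) = Add(2, Mul(a, Pow(Mul(Rational(1, 2), Pow(Pow(a, 2), -1), Add(2, a)), -1))) = Add(2, Mul(a, Pow(Mul(Rational(1, 2), Pow(a, -2), Add(2, a)), -1))) = Add(2, Mul(a, Mul(2, Pow(a, 2), Pow(Add(2, a), -1)))) = Add(2, Mul(2, Pow(a, 3), Pow(Add(2, a), -1))))
Function('p')(l, n) = Add(Mul(-1, n), Mul(2, Pow(Add(2, n), -1), Add(2, n, Pow(n, 3)))) (Function('p')(l, n) = Add(Mul(2, Pow(Add(2, n), -1), Add(2, n, Pow(n, 3))), Mul(-1, n)) = Add(Mul(-1, n), Mul(2, Pow(Add(2, n), -1), Add(2, n, Pow(n, 3)))))
Mul(-37, Add(-143, Function('p')(-3, 4))) = Mul(-37, Add(-143, Mul(Pow(Add(2, 4), -1), Add(4, Mul(-1, Pow(4, 2)), Mul(2, Pow(4, 3)))))) = Mul(-37, Add(-143, Mul(Pow(6, -1), Add(4, Mul(-1, 16), Mul(2, 64))))) = Mul(-37, Add(-143, Mul(Rational(1, 6), Add(4, -16, 128)))) = Mul(-37, Add(-143, Mul(Rational(1, 6), 116))) = Mul(-37, Add(-143, Rational(58, 3))) = Mul(-37, Rational(-371, 3)) = Rational(13727, 3)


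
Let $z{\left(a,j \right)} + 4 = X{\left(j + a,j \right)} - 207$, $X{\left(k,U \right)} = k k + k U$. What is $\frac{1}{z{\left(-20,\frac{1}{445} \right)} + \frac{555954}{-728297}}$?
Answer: $\frac{144221013425}{27128234673169} \approx 0.0053163$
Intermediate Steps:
$X{\left(k,U \right)} = k^{2} + U k$
$z{\left(a,j \right)} = -211 + \left(a + j\right) \left(a + 2 j\right)$ ($z{\left(a,j \right)} = -4 + \left(\left(j + a\right) \left(j + \left(j + a\right)\right) - 207\right) = -4 + \left(\left(a + j\right) \left(j + \left(a + j\right)\right) - 207\right) = -4 + \left(\left(a + j\right) \left(a + 2 j\right) - 207\right) = -4 + \left(-207 + \left(a + j\right) \left(a + 2 j\right)\right) = -211 + \left(a + j\right) \left(a + 2 j\right)$)
$\frac{1}{z{\left(-20,\frac{1}{445} \right)} + \frac{555954}{-728297}} = \frac{1}{\left(-211 + \left(-20 + \frac{1}{445}\right) \left(-20 + \frac{2}{445}\right)\right) + \frac{555954}{-728297}} = \frac{1}{\left(-211 + \left(-20 + \frac{1}{445}\right) \left(-20 + 2 \cdot \frac{1}{445}\right)\right) + 555954 \left(- \frac{1}{728297}\right)} = \frac{1}{\left(-211 - \frac{8899 \left(-20 + \frac{2}{445}\right)}{445}\right) - \frac{555954}{728297}} = \frac{1}{\left(-211 - - \frac{79183302}{198025}\right) - \frac{555954}{728297}} = \frac{1}{\left(-211 + \frac{79183302}{198025}\right) - \frac{555954}{728297}} = \frac{1}{\frac{37400027}{198025} - \frac{555954}{728297}} = \frac{1}{\frac{27128234673169}{144221013425}} = \frac{144221013425}{27128234673169}$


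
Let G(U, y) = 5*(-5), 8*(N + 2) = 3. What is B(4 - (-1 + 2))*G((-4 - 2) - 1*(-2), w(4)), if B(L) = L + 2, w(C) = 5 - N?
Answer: -125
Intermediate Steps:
N = -13/8 (N = -2 + (⅛)*3 = -2 + 3/8 = -13/8 ≈ -1.6250)
w(C) = 53/8 (w(C) = 5 - 1*(-13/8) = 5 + 13/8 = 53/8)
G(U, y) = -25
B(L) = 2 + L
B(4 - (-1 + 2))*G((-4 - 2) - 1*(-2), w(4)) = (2 + (4 - (-1 + 2)))*(-25) = (2 + (4 - 1*1))*(-25) = (2 + (4 - 1))*(-25) = (2 + 3)*(-25) = 5*(-25) = -125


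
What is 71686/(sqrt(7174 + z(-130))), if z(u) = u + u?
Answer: 35843*sqrt(6914)/3457 ≈ 862.12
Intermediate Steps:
z(u) = 2*u
71686/(sqrt(7174 + z(-130))) = 71686/(sqrt(7174 + 2*(-130))) = 71686/(sqrt(7174 - 260)) = 71686/(sqrt(6914)) = 71686*(sqrt(6914)/6914) = 35843*sqrt(6914)/3457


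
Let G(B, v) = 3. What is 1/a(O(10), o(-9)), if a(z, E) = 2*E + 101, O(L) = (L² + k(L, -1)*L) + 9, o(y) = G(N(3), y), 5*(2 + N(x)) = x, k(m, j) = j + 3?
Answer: 1/107 ≈ 0.0093458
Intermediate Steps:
k(m, j) = 3 + j
N(x) = -2 + x/5
o(y) = 3
O(L) = 9 + L² + 2*L (O(L) = (L² + (3 - 1)*L) + 9 = (L² + 2*L) + 9 = 9 + L² + 2*L)
a(z, E) = 101 + 2*E
1/a(O(10), o(-9)) = 1/(101 + 2*3) = 1/(101 + 6) = 1/107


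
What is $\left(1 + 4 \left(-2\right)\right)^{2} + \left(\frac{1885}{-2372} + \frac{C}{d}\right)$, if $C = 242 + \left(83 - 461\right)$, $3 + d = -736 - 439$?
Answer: $\frac{67509323}{1397108} \approx 48.321$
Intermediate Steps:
$d = -1178$ ($d = -3 - 1175 = -1178$)
$C = -136$ ($C = 242 + \left(83 - 461\right) = 242 - 378 = -136$)
$\left(1 + 4 \left(-2\right)\right)^{2} + \left(\frac{1885}{-2372} + \frac{C}{d}\right) = \left(1 + 4 \left(-2\right)\right)^{2} + \left(\frac{1885}{-2372} - \frac{136}{-1178}\right) = \left(1 - 8\right)^{2} + \left(1885 \left(- \frac{1}{2372}\right) - - \frac{68}{589}\right) = \left(-7\right)^{2} + \left(- \frac{1885}{2372} + \frac{68}{589}\right) = 49 - \frac{948969}{1397108} = \frac{67509323}{1397108}$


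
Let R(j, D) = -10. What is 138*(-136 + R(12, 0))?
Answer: -20148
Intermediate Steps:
138*(-136 + R(12, 0)) = 138*(-136 - 10) = 138*(-146) = -20148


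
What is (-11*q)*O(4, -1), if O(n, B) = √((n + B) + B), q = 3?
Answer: -33*√2 ≈ -46.669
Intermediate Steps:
O(n, B) = √(n + 2*B) (O(n, B) = √((B + n) + B) = √(n + 2*B))
(-11*q)*O(4, -1) = (-11*3)*√(4 + 2*(-1)) = -33*√(4 - 2) = -33*√2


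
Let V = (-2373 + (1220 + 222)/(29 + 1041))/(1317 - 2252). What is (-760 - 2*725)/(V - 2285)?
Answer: 1105497250/1141745291 ≈ 0.96825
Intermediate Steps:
V = 1268834/500225 (V = (-2373 + 1442/1070)/(-935) = (-2373 + 1442*(1/1070))*(-1/935) = (-2373 + 721/535)*(-1/935) = -1268834/535*(-1/935) = 1268834/500225 ≈ 2.5365)
(-760 - 2*725)/(V - 2285) = (-760 - 2*725)/(1268834/500225 - 2285) = (-760 - 1450)/(-1141745291/500225) = -2210*(-500225/1141745291) = 1105497250/1141745291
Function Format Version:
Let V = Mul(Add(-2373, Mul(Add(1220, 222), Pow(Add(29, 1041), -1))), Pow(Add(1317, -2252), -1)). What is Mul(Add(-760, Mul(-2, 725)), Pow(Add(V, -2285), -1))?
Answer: Rational(1105497250, 1141745291) ≈ 0.96825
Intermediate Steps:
V = Rational(1268834, 500225) (V = Mul(Add(-2373, Mul(1442, Pow(1070, -1))), Pow(-935, -1)) = Mul(Add(-2373, Mul(1442, Rational(1, 1070))), Rational(-1, 935)) = Mul(Add(-2373, Rational(721, 535)), Rational(-1, 935)) = Mul(Rational(-1268834, 535), Rational(-1, 935)) = Rational(1268834, 500225) ≈ 2.5365)
Mul(Add(-760, Mul(-2, 725)), Pow(Add(V, -2285), -1)) = Mul(Add(-760, Mul(-2, 725)), Pow(Add(Rational(1268834, 500225), -2285), -1)) = Mul(Add(-760, -1450), Pow(Rational(-1141745291, 500225), -1)) = Mul(-2210, Rational(-500225, 1141745291)) = Rational(1105497250, 1141745291)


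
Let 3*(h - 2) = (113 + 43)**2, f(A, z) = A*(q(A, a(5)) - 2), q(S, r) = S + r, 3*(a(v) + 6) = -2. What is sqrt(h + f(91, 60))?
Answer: sqrt(140457)/3 ≈ 124.93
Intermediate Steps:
a(v) = -20/3 (a(v) = -6 + (1/3)*(-2) = -6 - 2/3 = -20/3)
f(A, z) = A*(-26/3 + A) (f(A, z) = A*((A - 20/3) - 2) = A*((-20/3 + A) - 2) = A*(-26/3 + A))
h = 8114 (h = 2 + (113 + 43)**2/3 = 2 + (1/3)*156**2 = 2 + (1/3)*24336 = 2 + 8112 = 8114)
sqrt(h + f(91, 60)) = sqrt(8114 + (1/3)*91*(-26 + 3*91)) = sqrt(8114 + (1/3)*91*(-26 + 273)) = sqrt(8114 + (1/3)*91*247) = sqrt(8114 + 22477/3) = sqrt(46819/3) = sqrt(140457)/3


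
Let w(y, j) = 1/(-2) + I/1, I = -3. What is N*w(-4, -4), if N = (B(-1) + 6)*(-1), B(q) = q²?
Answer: 49/2 ≈ 24.500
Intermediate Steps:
w(y, j) = -7/2 (w(y, j) = 1/(-2) - 3/1 = 1*(-½) - 3*1 = -½ - 3 = -7/2)
N = -7 (N = ((-1)² + 6)*(-1) = (1 + 6)*(-1) = 7*(-1) = -7)
N*w(-4, -4) = -7*(-7/2) = 49/2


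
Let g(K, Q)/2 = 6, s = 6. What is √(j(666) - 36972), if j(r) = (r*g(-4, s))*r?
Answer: 30*√5873 ≈ 2299.1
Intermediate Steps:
g(K, Q) = 12 (g(K, Q) = 2*6 = 12)
j(r) = 12*r² (j(r) = (r*12)*r = (12*r)*r = 12*r²)
√(j(666) - 36972) = √(12*666² - 36972) = √(12*443556 - 36972) = √(5322672 - 36972) = √5285700 = 30*√5873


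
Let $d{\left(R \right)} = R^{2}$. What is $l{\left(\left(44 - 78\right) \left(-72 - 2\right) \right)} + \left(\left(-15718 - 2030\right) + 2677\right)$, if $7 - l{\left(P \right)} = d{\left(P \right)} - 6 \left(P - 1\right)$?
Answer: $-6330230$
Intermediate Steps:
$l{\left(P \right)} = 1 - P^{2} + 6 P$ ($l{\left(P \right)} = 7 - \left(P^{2} - 6 \left(P - 1\right)\right) = 7 - \left(P^{2} - 6 \left(-1 + P\right)\right) = 7 - \left(P^{2} - \left(-6 + 6 P\right)\right) = 7 - \left(6 + P^{2} - 6 P\right) = 1 - P^{2} + 6 P$)
$l{\left(\left(44 - 78\right) \left(-72 - 2\right) \right)} + \left(\left(-15718 - 2030\right) + 2677\right) = \left(1 - \left(\left(44 - 78\right) \left(-72 - 2\right)\right)^{2} + 6 \left(44 - 78\right) \left(-72 - 2\right)\right) + \left(\left(-15718 - 2030\right) + 2677\right) = \left(1 - \left(\left(-34\right) \left(-74\right)\right)^{2} + 6 \left(\left(-34\right) \left(-74\right)\right)\right) + \left(-17748 + 2677\right) = \left(1 - 2516^{2} + 6 \cdot 2516\right) - 15071 = \left(1 - 6330256 + 15096\right) - 15071 = -6315159 - 15071 = -6330230$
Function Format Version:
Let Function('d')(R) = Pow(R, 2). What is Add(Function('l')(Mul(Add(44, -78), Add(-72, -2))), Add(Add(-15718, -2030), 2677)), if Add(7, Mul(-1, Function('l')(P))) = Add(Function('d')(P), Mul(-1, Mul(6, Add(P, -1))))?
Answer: -6330230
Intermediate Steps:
Function('l')(P) = Add(1, Mul(-1, Pow(P, 2)), Mul(6, P)) (Function('l')(P) = Add(7, Mul(-1, Add(Pow(P, 2), Mul(-1, Mul(6, Add(P, -1)))))) = Add(7, Mul(-1, Add(Pow(P, 2), Mul(-1, Mul(6, Add(-1, P)))))) = Add(7, Mul(-1, Add(Pow(P, 2), Mul(-1, Add(-6, Mul(6, P)))))) = Add(7, Mul(-1, Add(Pow(P, 2), Add(6, Mul(-6, P))))) = Add(7, Mul(-1, Add(6, Pow(P, 2), Mul(-6, P)))) = Add(7, Add(-6, Mul(-1, Pow(P, 2)), Mul(6, P))) = Add(1, Mul(-1, Pow(P, 2)), Mul(6, P)))
Add(Function('l')(Mul(Add(44, -78), Add(-72, -2))), Add(Add(-15718, -2030), 2677)) = Add(Add(1, Mul(-1, Pow(Mul(Add(44, -78), Add(-72, -2)), 2)), Mul(6, Mul(Add(44, -78), Add(-72, -2)))), Add(Add(-15718, -2030), 2677)) = Add(Add(1, Mul(-1, Pow(Mul(-34, -74), 2)), Mul(6, Mul(-34, -74))), Add(-17748, 2677)) = Add(Add(1, Mul(-1, Pow(2516, 2)), Mul(6, 2516)), -15071) = Add(Add(1, Mul(-1, 6330256), 15096), -15071) = Add(Add(1, -6330256, 15096), -15071) = Add(-6315159, -15071) = -6330230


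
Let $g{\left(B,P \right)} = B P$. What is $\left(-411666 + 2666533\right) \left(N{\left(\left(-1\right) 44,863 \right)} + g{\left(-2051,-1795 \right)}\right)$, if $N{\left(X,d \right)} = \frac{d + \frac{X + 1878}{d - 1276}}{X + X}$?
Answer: $\frac{3918247739868545}{472} \approx 8.3014 \cdot 10^{12}$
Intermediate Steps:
$N{\left(X,d \right)} = \frac{d + \frac{1878 + X}{-1276 + d}}{2 X}$
$\left(-411666 + 2666533\right) \left(N{\left(\left(-1\right) 44,863 \right)} + g{\left(-2051,-1795 \right)}\right) = \left(-411666 + 2666533\right) \left(\frac{1878 - 44 + 863^{2} - 1101188}{2 \left(\left(-1\right) 44\right) \left(-1276 + 863\right)} - -3681545\right) = 2254867 \left(\frac{1878 - 44 + 744769 - 1101188}{2 \left(-44\right) \left(-413\right)} + 3681545\right) = 2254867 \left(\frac{1}{2} \left(- \frac{1}{44}\right) \left(- \frac{1}{413}\right) \left(-354585\right) + 3681545\right) = 2254867 \left(- \frac{4605}{472} + 3681545\right) = 2254867 \cdot \frac{1737684635}{472} = \frac{3918247739868545}{472}$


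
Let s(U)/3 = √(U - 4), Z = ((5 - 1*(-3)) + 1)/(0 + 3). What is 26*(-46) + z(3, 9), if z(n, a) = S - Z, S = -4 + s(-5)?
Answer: -1203 + 9*I ≈ -1203.0 + 9.0*I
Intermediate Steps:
Z = 3 (Z = ((5 + 3) + 1)/3 = (8 + 1)*(⅓) = 9*(⅓) = 3)
s(U) = 3*√(-4 + U) (s(U) = 3*√(U - 4) = 3*√(-4 + U))
S = -4 + 9*I (S = -4 + 3*√(-4 - 5) = -4 + 3*√(-9) = -4 + 3*(3*I) = -4 + 9*I ≈ -4.0 + 9.0*I)
z(n, a) = -7 + 9*I (z(n, a) = (-4 + 9*I) - 1*3 = (-4 + 9*I) - 3 = -7 + 9*I)
26*(-46) + z(3, 9) = 26*(-46) + (-7 + 9*I) = -1196 + (-7 + 9*I) = -1203 + 9*I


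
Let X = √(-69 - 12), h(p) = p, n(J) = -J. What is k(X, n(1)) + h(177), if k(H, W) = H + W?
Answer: 176 + 9*I ≈ 176.0 + 9.0*I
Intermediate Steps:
X = 9*I (X = √(-81) = 9*I ≈ 9.0*I)
k(X, n(1)) + h(177) = (9*I - 1*1) + 177 = (9*I - 1) + 177 = (-1 + 9*I) + 177 = 176 + 9*I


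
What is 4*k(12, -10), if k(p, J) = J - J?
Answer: 0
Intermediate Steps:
k(p, J) = 0
4*k(12, -10) = 4*0 = 0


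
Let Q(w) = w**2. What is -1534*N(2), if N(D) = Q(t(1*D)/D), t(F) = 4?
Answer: -6136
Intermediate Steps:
N(D) = 16/D**2 (N(D) = (4/D)**2 = 16/D**2)
-1534*N(2) = -24544/2**2 = -24544/4 = -1534*4 = -6136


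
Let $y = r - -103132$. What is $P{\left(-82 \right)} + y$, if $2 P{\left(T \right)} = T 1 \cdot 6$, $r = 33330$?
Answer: $136216$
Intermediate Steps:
$P{\left(T \right)} = 3 T$ ($P{\left(T \right)} = \frac{T 1 \cdot 6}{2} = \frac{T 6}{2} = \frac{6 T}{2} = 3 T$)
$y = 136462$ ($y = 33330 - -103132 = 33330 + 103132 = 136462$)
$P{\left(-82 \right)} + y = 3 \left(-82\right) + 136462 = -246 + 136462 = 136216$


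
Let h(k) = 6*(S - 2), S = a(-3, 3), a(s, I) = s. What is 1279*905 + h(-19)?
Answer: 1157465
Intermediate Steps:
S = -3
h(k) = -30 (h(k) = 6*(-3 - 2) = 6*(-5) = -30)
1279*905 + h(-19) = 1279*905 - 30 = 1157495 - 30 = 1157465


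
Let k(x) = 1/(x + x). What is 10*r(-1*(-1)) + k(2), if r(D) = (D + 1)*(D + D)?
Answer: 161/4 ≈ 40.250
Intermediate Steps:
k(x) = 1/(2*x)
r(D) = 2*D*(1 + D) (r(D) = (1 + D)*(2*D) = 2*D*(1 + D))
10*r(-1*(-1)) + k(2) = 10*(2*(-1*(-1))*(1 - 1*(-1))) + (½)/2 = 10*(2*1*(1 + 1)) + (½)*(½) = 10*(2*1*2) + ¼ = 10*4 + ¼ = 40 + ¼ = 161/4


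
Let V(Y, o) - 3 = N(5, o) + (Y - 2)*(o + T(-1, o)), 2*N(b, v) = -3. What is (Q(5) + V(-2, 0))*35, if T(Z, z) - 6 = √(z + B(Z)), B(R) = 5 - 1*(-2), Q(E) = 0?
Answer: -1575/2 - 140*√7 ≈ -1157.9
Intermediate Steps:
B(R) = 7 (B(R) = 5 + 2 = 7)
T(Z, z) = 6 + √(7 + z) (T(Z, z) = 6 + √(z + 7) = 6 + √(7 + z))
N(b, v) = -3/2 (N(b, v) = (½)*(-3) = -3/2)
V(Y, o) = 3/2 + (-2 + Y)*(6 + o + √(7 + o)) (V(Y, o) = 3 + (-3/2 + (Y - 2)*(o + (6 + √(7 + o)))) = 3 + (-3/2 + (-2 + Y)*(6 + o + √(7 + o))) = 3/2 + (-2 + Y)*(6 + o + √(7 + o)))
(Q(5) + V(-2, 0))*35 = (0 + (-21/2 - 2*0 - 2*√(7 + 0) - 2*0 - 2*(6 + √(7 + 0))))*35 = (0 + (-21/2 + 0 - 2*√7 + 0 - 2*(6 + √7)))*35 = (0 + (-21/2 + 0 - 2*√7 + 0 + (-12 - 2*√7)))*35 = (0 + (-45/2 - 4*√7))*35 = (-45/2 - 4*√7)*35 = -1575/2 - 140*√7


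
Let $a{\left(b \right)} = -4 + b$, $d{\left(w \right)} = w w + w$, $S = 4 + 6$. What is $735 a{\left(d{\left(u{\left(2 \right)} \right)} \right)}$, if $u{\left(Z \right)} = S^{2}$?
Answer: $7420560$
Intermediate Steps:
$S = 10$
$u{\left(Z \right)} = 100$ ($u{\left(Z \right)} = 10^{2} = 100$)
$d{\left(w \right)} = w + w^{2}$ ($d{\left(w \right)} = w^{2} + w = w + w^{2}$)
$735 a{\left(d{\left(u{\left(2 \right)} \right)} \right)} = 735 \left(-4 + 100 \left(1 + 100\right)\right) = 735 \left(-4 + 100 \cdot 101\right) = 735 \left(-4 + 10100\right) = 735 \cdot 10096 = 7420560$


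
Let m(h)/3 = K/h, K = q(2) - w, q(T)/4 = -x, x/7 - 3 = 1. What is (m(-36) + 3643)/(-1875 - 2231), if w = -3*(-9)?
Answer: -43855/49272 ≈ -0.89006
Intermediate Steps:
x = 28 (x = 21 + 7*1 = 21 + 7 = 28)
q(T) = -112 (q(T) = 4*(-1*28) = 4*(-28) = -112)
w = 27
K = -139 (K = -112 - 1*27 = -112 - 27 = -139)
m(h) = -417/h (m(h) = 3*(-139/h) = -417/h)
(m(-36) + 3643)/(-1875 - 2231) = (-417/(-36) + 3643)/(-1875 - 2231) = (-417*(-1/36) + 3643)/(-4106) = (139/12 + 3643)*(-1/4106) = (43855/12)*(-1/4106) = -43855/49272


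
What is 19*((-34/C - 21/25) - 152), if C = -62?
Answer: -2242494/775 ≈ -2893.5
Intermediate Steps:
19*((-34/C - 21/25) - 152) = 19*((-34/(-62) - 21/25) - 152) = 19*((-34*(-1/62) - 21*1/25) - 152) = 19*((17/31 - 21/25) - 152) = 19*(-226/775 - 152) = 19*(-118026/775) = -2242494/775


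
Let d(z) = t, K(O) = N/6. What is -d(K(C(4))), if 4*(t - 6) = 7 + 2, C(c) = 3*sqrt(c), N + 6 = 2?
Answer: -33/4 ≈ -8.2500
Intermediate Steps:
N = -4 (N = -6 + 2 = -4)
K(O) = -2/3 (K(O) = -4/6 = -4*1/6 = -2/3)
t = 33/4 (t = 6 + (7 + 2)/4 = 6 + (1/4)*9 = 6 + 9/4 = 33/4 ≈ 8.2500)
d(z) = 33/4
-d(K(C(4))) = -1*33/4 = -33/4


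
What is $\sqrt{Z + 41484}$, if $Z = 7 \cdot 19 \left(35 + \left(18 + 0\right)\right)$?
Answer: $\sqrt{48533} \approx 220.3$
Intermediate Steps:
$Z = 7049$ ($Z = 7 \cdot 19 \left(35 + 18\right) = 7 \cdot 19 \cdot 53 = 7 \cdot 1007 = 7049$)
$\sqrt{Z + 41484} = \sqrt{7049 + 41484} = \sqrt{48533}$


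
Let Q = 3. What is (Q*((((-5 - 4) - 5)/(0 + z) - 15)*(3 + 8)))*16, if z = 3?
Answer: -10384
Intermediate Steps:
(Q*((((-5 - 4) - 5)/(0 + z) - 15)*(3 + 8)))*16 = (3*((((-5 - 4) - 5)/(0 + 3) - 15)*(3 + 8)))*16 = (3*(((-9 - 5)/3 - 15)*11))*16 = (3*((-14*1/3 - 15)*11))*16 = (3*((-14/3 - 15)*11))*16 = (3*(-59/3*11))*16 = (3*(-649/3))*16 = -649*16 = -10384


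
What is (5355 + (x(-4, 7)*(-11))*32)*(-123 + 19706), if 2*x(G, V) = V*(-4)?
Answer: 201371989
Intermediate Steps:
x(G, V) = -2*V (x(G, V) = (V*(-4))/2 = (-4*V)/2 = -2*V)
(5355 + (x(-4, 7)*(-11))*32)*(-123 + 19706) = (5355 + (-2*7*(-11))*32)*(-123 + 19706) = (5355 - 14*(-11)*32)*19583 = (5355 + 154*32)*19583 = (5355 + 4928)*19583 = 10283*19583 = 201371989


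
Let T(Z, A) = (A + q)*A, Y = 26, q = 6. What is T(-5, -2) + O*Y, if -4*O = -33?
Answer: 413/2 ≈ 206.50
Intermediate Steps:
O = 33/4 (O = -¼*(-33) = 33/4 ≈ 8.2500)
T(Z, A) = A*(6 + A) (T(Z, A) = (A + 6)*A = (6 + A)*A = A*(6 + A))
T(-5, -2) + O*Y = -2*(6 - 2) + (33/4)*26 = -2*4 + 429/2 = -8 + 429/2 = 413/2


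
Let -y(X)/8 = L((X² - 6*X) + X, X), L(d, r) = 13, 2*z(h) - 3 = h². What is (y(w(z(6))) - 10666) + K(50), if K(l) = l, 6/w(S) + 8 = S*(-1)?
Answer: -10720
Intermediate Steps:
z(h) = 3/2 + h²/2
w(S) = 6/(-8 - S) (w(S) = 6/(-8 + S*(-1)) = 6/(-8 - S))
y(X) = -104 (y(X) = -8*13 = -104)
(y(w(z(6))) - 10666) + K(50) = (-104 - 10666) + 50 = -10770 + 50 = -10720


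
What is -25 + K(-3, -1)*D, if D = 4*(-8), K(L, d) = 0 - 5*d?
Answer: -185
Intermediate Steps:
K(L, d) = -5*d
D = -32
-25 + K(-3, -1)*D = -25 - 5*(-1)*(-32) = -25 + 5*(-32) = -25 - 160 = -185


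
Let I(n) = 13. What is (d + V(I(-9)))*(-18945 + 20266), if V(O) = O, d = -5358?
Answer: -7060745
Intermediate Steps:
(d + V(I(-9)))*(-18945 + 20266) = (-5358 + 13)*(-18945 + 20266) = -5345*1321 = -7060745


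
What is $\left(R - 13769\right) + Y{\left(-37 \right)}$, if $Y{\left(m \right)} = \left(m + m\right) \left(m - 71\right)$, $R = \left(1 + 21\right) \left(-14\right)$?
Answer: $-6085$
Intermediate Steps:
$R = -308$ ($R = 22 \left(-14\right) = -308$)
$Y{\left(m \right)} = 2 m \left(-71 + m\right)$
$\left(R - 13769\right) + Y{\left(-37 \right)} = \left(-308 - 13769\right) + 2 \left(-37\right) \left(-71 - 37\right) = -14077 + 2 \left(-37\right) \left(-108\right) = -14077 + 7992 = -6085$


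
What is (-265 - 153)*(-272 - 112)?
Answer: 160512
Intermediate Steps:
(-265 - 153)*(-272 - 112) = -418*(-384) = 160512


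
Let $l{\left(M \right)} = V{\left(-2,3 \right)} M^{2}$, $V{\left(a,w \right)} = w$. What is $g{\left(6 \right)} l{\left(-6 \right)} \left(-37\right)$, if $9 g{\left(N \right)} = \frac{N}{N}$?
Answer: $-444$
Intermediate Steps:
$l{\left(M \right)} = 3 M^{2}$
$g{\left(N \right)} = \frac{1}{9}$ ($g{\left(N \right)} = \frac{N \frac{1}{N}}{9} = \frac{1}{9} \cdot 1 = \frac{1}{9}$)
$g{\left(6 \right)} l{\left(-6 \right)} \left(-37\right) = \frac{3 \left(-6\right)^{2}}{9} \left(-37\right) = \frac{3 \cdot 36}{9} \left(-37\right) = \frac{1}{9} \cdot 108 \left(-37\right) = 12 \left(-37\right) = -444$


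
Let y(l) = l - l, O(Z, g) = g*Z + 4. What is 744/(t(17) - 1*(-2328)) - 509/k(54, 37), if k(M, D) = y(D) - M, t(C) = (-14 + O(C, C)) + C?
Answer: 85987/8856 ≈ 9.7095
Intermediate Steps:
O(Z, g) = 4 + Z*g (O(Z, g) = Z*g + 4 = 4 + Z*g)
y(l) = 0
t(C) = -10 + C + C² (t(C) = (-14 + (4 + C*C)) + C = (-14 + (4 + C²)) + C = (-10 + C²) + C = -10 + C + C²)
k(M, D) = -M (k(M, D) = 0 - M = -M)
744/(t(17) - 1*(-2328)) - 509/k(54, 37) = 744/((-10 + 17 + 17²) - 1*(-2328)) - 509/((-1*54)) = 744/((-10 + 17 + 289) + 2328) - 509/(-54) = 744/(296 + 2328) - 509*(-1/54) = 744/2624 + 509/54 = 744*(1/2624) + 509/54 = 93/328 + 509/54 = 85987/8856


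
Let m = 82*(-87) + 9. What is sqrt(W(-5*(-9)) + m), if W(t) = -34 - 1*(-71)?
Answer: 4*I*sqrt(443) ≈ 84.19*I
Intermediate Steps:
W(t) = 37 (W(t) = -34 + 71 = 37)
m = -7125 (m = -7134 + 9 = -7125)
sqrt(W(-5*(-9)) + m) = sqrt(37 - 7125) = sqrt(-7088) = 4*I*sqrt(443)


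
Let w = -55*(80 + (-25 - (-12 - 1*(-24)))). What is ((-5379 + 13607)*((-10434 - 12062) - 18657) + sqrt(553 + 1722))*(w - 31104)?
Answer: 11332833800596 - 167345*sqrt(91) ≈ 1.1333e+13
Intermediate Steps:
w = -2365 (w = -55*(80 + (-25 - (-12 + 24))) = -55*(80 + (-25 - 1*12)) = -55*(80 + (-25 - 12)) = -55*(80 - 37) = -55*43 = -2365)
((-5379 + 13607)*((-10434 - 12062) - 18657) + sqrt(553 + 1722))*(w - 31104) = ((-5379 + 13607)*((-10434 - 12062) - 18657) + sqrt(553 + 1722))*(-2365 - 31104) = (8228*(-22496 - 18657) + sqrt(2275))*(-33469) = (8228*(-41153) + 5*sqrt(91))*(-33469) = (-338606884 + 5*sqrt(91))*(-33469) = 11332833800596 - 167345*sqrt(91)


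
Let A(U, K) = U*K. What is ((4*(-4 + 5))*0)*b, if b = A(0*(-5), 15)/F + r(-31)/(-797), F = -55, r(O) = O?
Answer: 0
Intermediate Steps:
A(U, K) = K*U
b = 31/797 (b = (15*(0*(-5)))/(-55) - 31/(-797) = (15*0)*(-1/55) - 31*(-1/797) = 0*(-1/55) + 31/797 = 0 + 31/797 = 31/797 ≈ 0.038896)
((4*(-4 + 5))*0)*b = ((4*(-4 + 5))*0)*(31/797) = ((4*1)*0)*(31/797) = (4*0)*(31/797) = 0*(31/797) = 0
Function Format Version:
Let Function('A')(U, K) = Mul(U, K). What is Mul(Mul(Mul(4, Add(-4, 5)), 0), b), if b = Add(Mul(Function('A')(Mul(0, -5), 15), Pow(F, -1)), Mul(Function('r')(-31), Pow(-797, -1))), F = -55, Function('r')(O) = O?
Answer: 0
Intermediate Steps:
Function('A')(U, K) = Mul(K, U)
b = Rational(31, 797) (b = Add(Mul(Mul(15, Mul(0, -5)), Pow(-55, -1)), Mul(-31, Pow(-797, -1))) = Add(Mul(Mul(15, 0), Rational(-1, 55)), Mul(-31, Rational(-1, 797))) = Add(Mul(0, Rational(-1, 55)), Rational(31, 797)) = Add(0, Rational(31, 797)) = Rational(31, 797) ≈ 0.038896)
Mul(Mul(Mul(4, Add(-4, 5)), 0), b) = Mul(Mul(Mul(4, Add(-4, 5)), 0), Rational(31, 797)) = Mul(Mul(Mul(4, 1), 0), Rational(31, 797)) = Mul(Mul(4, 0), Rational(31, 797)) = Mul(0, Rational(31, 797)) = 0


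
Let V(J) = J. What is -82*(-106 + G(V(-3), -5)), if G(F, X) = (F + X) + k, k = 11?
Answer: 8446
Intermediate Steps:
G(F, X) = 11 + F + X (G(F, X) = (F + X) + 11 = 11 + F + X)
-82*(-106 + G(V(-3), -5)) = -82*(-106 + (11 - 3 - 5)) = -82*(-106 + 3) = -82*(-103) = 8446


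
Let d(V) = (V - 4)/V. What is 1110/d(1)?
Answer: -370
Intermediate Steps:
d(V) = (-4 + V)/V
1110/d(1) = 1110/(((-4 + 1)/1)) = 1110/((1*(-3))) = 1110/(-3) = 1110*(-⅓) = -370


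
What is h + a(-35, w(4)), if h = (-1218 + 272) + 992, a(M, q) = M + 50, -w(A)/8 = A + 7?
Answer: 61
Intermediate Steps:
w(A) = -56 - 8*A (w(A) = -8*(A + 7) = -8*(7 + A) = -56 - 8*A)
a(M, q) = 50 + M
h = 46 (h = -946 + 992 = 46)
h + a(-35, w(4)) = 46 + (50 - 35) = 46 + 15 = 61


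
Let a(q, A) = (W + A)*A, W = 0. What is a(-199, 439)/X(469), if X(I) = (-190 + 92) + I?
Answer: 192721/371 ≈ 519.46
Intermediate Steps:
a(q, A) = A**2 (a(q, A) = (0 + A)*A = A*A = A**2)
X(I) = -98 + I
a(-199, 439)/X(469) = 439**2/(-98 + 469) = 192721/371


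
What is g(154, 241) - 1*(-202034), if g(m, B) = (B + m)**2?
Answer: 358059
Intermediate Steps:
g(154, 241) - 1*(-202034) = (241 + 154)**2 - 1*(-202034) = 395**2 + 202034 = 156025 + 202034 = 358059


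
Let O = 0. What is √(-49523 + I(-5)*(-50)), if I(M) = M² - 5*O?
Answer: I*√50773 ≈ 225.33*I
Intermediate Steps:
I(M) = M² (I(M) = M² - 5*0 = M² + 0 = M²)
√(-49523 + I(-5)*(-50)) = √(-49523 + (-5)²*(-50)) = √(-49523 + 25*(-50)) = √(-49523 - 1250) = √(-50773) = I*√50773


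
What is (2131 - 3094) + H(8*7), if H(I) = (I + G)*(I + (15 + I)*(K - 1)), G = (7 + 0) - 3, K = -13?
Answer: -57243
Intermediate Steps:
G = 4 (G = 7 - 3 = 4)
H(I) = (-210 - 13*I)*(4 + I) (H(I) = (I + 4)*(I + (15 + I)*(-13 - 1)) = (4 + I)*(I + (15 + I)*(-14)) = (4 + I)*(I + (-210 - 14*I)) = (4 + I)*(-210 - 13*I) = (-210 - 13*I)*(4 + I))
(2131 - 3094) + H(8*7) = (2131 - 3094) + (-840 - 2096*7 - 13*(8*7)**2) = -963 + (-840 - 262*56 - 13*56**2) = -963 + (-840 - 14672 - 13*3136) = -963 + (-840 - 14672 - 40768) = -963 - 56280 = -57243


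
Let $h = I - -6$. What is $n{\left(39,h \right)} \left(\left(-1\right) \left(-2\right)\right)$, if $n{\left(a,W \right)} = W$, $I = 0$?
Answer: $12$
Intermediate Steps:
$h = 6$ ($h = 0 - -6 = 0 + 6 = 6$)
$n{\left(39,h \right)} \left(\left(-1\right) \left(-2\right)\right) = 6 \left(\left(-1\right) \left(-2\right)\right) = 6 \cdot 2 = 12$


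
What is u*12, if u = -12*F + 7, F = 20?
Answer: -2796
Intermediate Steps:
u = -233 (u = -12*20 + 7 = -240 + 7 = -233)
u*12 = -233*12 = -2796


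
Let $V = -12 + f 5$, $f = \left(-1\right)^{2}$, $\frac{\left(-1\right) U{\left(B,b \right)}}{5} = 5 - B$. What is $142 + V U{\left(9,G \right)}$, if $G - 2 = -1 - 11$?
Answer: $2$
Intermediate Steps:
$G = -10$ ($G = 2 - 12 = -10$)
$U{\left(B,b \right)} = -25 + 5 B$ ($U{\left(B,b \right)} = - 5 \left(5 - B\right) = -25 + 5 B$)
$f = 1$
$V = -7$ ($V = -12 + 1 \cdot 5 = -12 + 5 = -7$)
$142 + V U{\left(9,G \right)} = 142 - 7 \left(-25 + 5 \cdot 9\right) = 142 - 7 \left(-25 + 45\right) = 142 - 140 = 2$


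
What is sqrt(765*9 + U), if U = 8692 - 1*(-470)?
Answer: 3*sqrt(1783) ≈ 126.68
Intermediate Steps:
U = 9162 (U = 8692 + 470 = 9162)
sqrt(765*9 + U) = sqrt(765*9 + 9162) = sqrt(6885 + 9162) = sqrt(16047) = 3*sqrt(1783)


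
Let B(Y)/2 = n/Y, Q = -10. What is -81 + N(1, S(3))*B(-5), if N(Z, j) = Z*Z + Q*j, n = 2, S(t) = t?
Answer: -289/5 ≈ -57.800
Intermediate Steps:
N(Z, j) = Z² - 10*j (N(Z, j) = Z*Z - 10*j = Z² - 10*j)
B(Y) = 4/Y (B(Y) = 2*(2/Y) = 4/Y)
-81 + N(1, S(3))*B(-5) = -81 + (1² - 10*3)*(4/(-5)) = -81 + (1 - 30)*(4*(-⅕)) = -81 - 29*(-⅘) = -81 + 116/5 = -289/5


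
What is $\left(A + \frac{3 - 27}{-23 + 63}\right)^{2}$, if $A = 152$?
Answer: $\frac{573049}{25} \approx 22922.0$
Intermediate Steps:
$\left(A + \frac{3 - 27}{-23 + 63}\right)^{2} = \left(152 + \frac{3 - 27}{-23 + 63}\right)^{2} = \left(152 - \frac{24}{40}\right)^{2} = \left(152 - \frac{3}{5}\right)^{2} = \left(\frac{757}{5}\right)^{2} = \frac{573049}{25}$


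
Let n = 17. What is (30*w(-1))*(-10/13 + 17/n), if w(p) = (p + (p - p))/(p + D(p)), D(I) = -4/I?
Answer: -30/13 ≈ -2.3077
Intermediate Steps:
w(p) = p/(p - 4/p) (w(p) = (p + (p - p))/(p - 4/p) = (p + 0)/(p - 4/p) = p/(p - 4/p))
(30*w(-1))*(-10/13 + 17/n) = (30*((-1)²/(-4 + (-1)²)))*(-10/13 + 17/17) = (30*(1/(-4 + 1)))*(-10*1/13 + 17*(1/17)) = (30*(1/(-3)))*(-10/13 + 1) = (30*(1*(-⅓)))*(3/13) = (30*(-⅓))*(3/13) = -10*3/13 = -30/13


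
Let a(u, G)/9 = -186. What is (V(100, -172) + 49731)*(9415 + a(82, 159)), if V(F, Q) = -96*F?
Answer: 310654071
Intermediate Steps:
a(u, G) = -1674 (a(u, G) = 9*(-186) = -1674)
(V(100, -172) + 49731)*(9415 + a(82, 159)) = (-96*100 + 49731)*(9415 - 1674) = (-9600 + 49731)*7741 = 40131*7741 = 310654071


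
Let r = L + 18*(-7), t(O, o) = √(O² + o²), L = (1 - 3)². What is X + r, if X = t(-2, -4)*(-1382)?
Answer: -122 - 2764*√5 ≈ -6302.5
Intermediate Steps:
L = 4 (L = (-2)² = 4)
r = -122 (r = 4 + 18*(-7) = 4 - 126 = -122)
X = -2764*√5 (X = √((-2)² + (-4)²)*(-1382) = √(4 + 16)*(-1382) = √20*(-1382) = (2*√5)*(-1382) = -2764*√5 ≈ -6180.5)
X + r = -2764*√5 - 122 = -122 - 2764*√5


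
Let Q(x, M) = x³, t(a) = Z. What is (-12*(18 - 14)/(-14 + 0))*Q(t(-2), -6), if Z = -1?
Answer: -24/7 ≈ -3.4286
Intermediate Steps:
t(a) = -1
(-12*(18 - 14)/(-14 + 0))*Q(t(-2), -6) = -12*(18 - 14)/(-14 + 0)*(-1)³ = -48/(-14)*(-1) = -48*(-1)/14*(-1) = -12*(-2/7)*(-1) = (24/7)*(-1) = -24/7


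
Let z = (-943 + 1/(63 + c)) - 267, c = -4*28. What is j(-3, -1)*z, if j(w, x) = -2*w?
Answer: -355746/49 ≈ -7260.1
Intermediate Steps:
c = -112
z = -59291/49 (z = (-943 + 1/(63 - 112)) - 267 = (-943 + 1/(-49)) - 267 = (-943 - 1/49) - 267 = -46208/49 - 267 = -59291/49 ≈ -1210.0)
j(-3, -1)*z = -2*(-3)*(-59291/49) = 6*(-59291/49) = -355746/49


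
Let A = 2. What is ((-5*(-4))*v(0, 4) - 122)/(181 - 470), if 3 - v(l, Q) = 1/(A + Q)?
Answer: 196/867 ≈ 0.22607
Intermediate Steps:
v(l, Q) = 3 - 1/(2 + Q)
((-5*(-4))*v(0, 4) - 122)/(181 - 470) = ((-5*(-4))*((5 + 3*4)/(2 + 4)) - 122)/(181 - 470) = (20*((5 + 12)/6) - 122)/(-289) = (20*((⅙)*17) - 122)*(-1/289) = (20*(17/6) - 122)*(-1/289) = (170/3 - 122)*(-1/289) = -196/3*(-1/289) = 196/867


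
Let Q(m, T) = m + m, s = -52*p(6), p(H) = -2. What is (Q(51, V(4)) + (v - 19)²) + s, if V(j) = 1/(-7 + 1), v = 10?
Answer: 287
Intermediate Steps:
V(j) = -⅙ (V(j) = 1/(-6) = -⅙)
s = 104 (s = -52*(-2) = 104)
Q(m, T) = 2*m
(Q(51, V(4)) + (v - 19)²) + s = (2*51 + (10 - 19)²) + 104 = (102 + (-9)²) + 104 = (102 + 81) + 104 = 183 + 104 = 287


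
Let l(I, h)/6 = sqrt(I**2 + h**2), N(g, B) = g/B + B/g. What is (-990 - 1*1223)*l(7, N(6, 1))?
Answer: -2213*sqrt(3133) ≈ -1.2387e+5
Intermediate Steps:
N(g, B) = B/g + g/B
l(I, h) = 6*sqrt(I**2 + h**2)
(-990 - 1*1223)*l(7, N(6, 1)) = (-990 - 1*1223)*(6*sqrt(7**2 + (1/6 + 6/1)**2)) = (-990 - 1223)*(6*sqrt(49 + (1*(1/6) + 6*1)**2)) = -13278*sqrt(49 + (1/6 + 6)**2) = -13278*sqrt(49 + (37/6)**2) = -13278*sqrt(49 + 1369/36) = -13278*sqrt(3133/36) = -13278*sqrt(3133)/6 = -2213*sqrt(3133)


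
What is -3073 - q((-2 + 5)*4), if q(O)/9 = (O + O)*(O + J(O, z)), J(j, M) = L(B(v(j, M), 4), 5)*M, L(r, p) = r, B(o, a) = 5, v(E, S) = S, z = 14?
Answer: -20785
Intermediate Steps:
J(j, M) = 5*M
q(O) = 18*O*(70 + O) (q(O) = 9*((O + O)*(O + 5*14)) = 9*((2*O)*(O + 70)) = 9*((2*O)*(70 + O)) = 9*(2*O*(70 + O)) = 18*O*(70 + O))
-3073 - q((-2 + 5)*4) = -3073 - 18*(-2 + 5)*4*(70 + (-2 + 5)*4) = -3073 - 18*3*4*(70 + 3*4) = -3073 - 18*12*(70 + 12) = -3073 - 18*12*82 = -3073 - 1*17712 = -3073 - 17712 = -20785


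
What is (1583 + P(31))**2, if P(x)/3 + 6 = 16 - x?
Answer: 2310400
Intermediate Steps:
P(x) = 30 - 3*x (P(x) = -18 + 3*(16 - x) = -18 + (48 - 3*x) = 30 - 3*x)
(1583 + P(31))**2 = (1583 + (30 - 3*31))**2 = (1583 + (30 - 93))**2 = (1583 - 63)**2 = 1520**2 = 2310400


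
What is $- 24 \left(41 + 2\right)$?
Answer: $-1032$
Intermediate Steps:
$- 24 \left(41 + 2\right) = \left(-24\right) 43 = -1032$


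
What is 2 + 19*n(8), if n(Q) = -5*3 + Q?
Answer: -131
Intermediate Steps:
n(Q) = -15 + Q
2 + 19*n(8) = 2 + 19*(-15 + 8) = 2 + 19*(-7) = 2 - 133 = -131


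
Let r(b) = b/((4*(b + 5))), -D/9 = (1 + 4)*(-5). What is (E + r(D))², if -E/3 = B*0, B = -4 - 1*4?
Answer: 2025/33856 ≈ 0.059812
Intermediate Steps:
B = -8 (B = -4 - 4 = -8)
D = 225 (D = -9*(1 + 4)*(-5) = -45*(-5) = -9*(-25) = 225)
r(b) = b/(20 + 4*b) (r(b) = b/((4*(5 + b))) = b/(20 + 4*b))
E = 0 (E = -(-24)*0 = -3*0 = 0)
(E + r(D))² = (0 + (¼)*225/(5 + 225))² = (0 + (¼)*225/230)² = (0 + (¼)*225*(1/230))² = (0 + 45/184)² = (45/184)² = 2025/33856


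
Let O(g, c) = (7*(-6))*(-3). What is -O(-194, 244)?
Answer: -126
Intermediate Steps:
O(g, c) = 126 (O(g, c) = -42*(-3) = 126)
-O(-194, 244) = -1*126 = -126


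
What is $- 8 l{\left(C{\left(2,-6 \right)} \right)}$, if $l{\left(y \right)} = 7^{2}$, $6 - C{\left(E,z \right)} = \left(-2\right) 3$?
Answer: $-392$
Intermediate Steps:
$C{\left(E,z \right)} = 12$ ($C{\left(E,z \right)} = 6 - \left(-2\right) 3 = 6 - -6 = 6 + 6 = 12$)
$l{\left(y \right)} = 49$
$- 8 l{\left(C{\left(2,-6 \right)} \right)} = \left(-8\right) 49 = -392$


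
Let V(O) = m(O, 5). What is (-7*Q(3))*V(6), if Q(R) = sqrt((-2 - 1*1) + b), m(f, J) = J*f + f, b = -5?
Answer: -504*I*sqrt(2) ≈ -712.76*I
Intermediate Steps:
m(f, J) = f + J*f
Q(R) = 2*I*sqrt(2) (Q(R) = sqrt((-2 - 1*1) - 5) = sqrt((-2 - 1) - 5) = sqrt(-3 - 5) = sqrt(-8) = 2*I*sqrt(2))
V(O) = 6*O (V(O) = O*(1 + 5) = O*6 = 6*O)
(-7*Q(3))*V(6) = (-14*I*sqrt(2))*(6*6) = -14*I*sqrt(2)*36 = -504*I*sqrt(2)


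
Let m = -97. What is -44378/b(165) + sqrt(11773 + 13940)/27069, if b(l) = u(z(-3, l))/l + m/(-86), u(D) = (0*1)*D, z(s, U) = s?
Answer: -3816508/97 + sqrt(2857)/9023 ≈ -39345.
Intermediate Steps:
u(D) = 0 (u(D) = 0*D = 0)
b(l) = 97/86 (b(l) = 0/l - 97/(-86) = 0 - 97*(-1/86) = 0 + 97/86 = 97/86)
-44378/b(165) + sqrt(11773 + 13940)/27069 = -44378/97/86 + sqrt(11773 + 13940)/27069 = -44378*86/97 + sqrt(25713)*(1/27069) = -3816508/97 + (3*sqrt(2857))*(1/27069) = -3816508/97 + sqrt(2857)/9023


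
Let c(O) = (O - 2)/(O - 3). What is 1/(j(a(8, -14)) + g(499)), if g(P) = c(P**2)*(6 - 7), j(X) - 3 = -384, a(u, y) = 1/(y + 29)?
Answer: -248998/95117237 ≈ -0.0026178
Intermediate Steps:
a(u, y) = 1/(29 + y)
j(X) = -381 (j(X) = 3 - 384 = -381)
c(O) = (-2 + O)/(-3 + O)
g(P) = -(-2 + P**2)/(-3 + P**2) (g(P) = ((-2 + P**2)/(-3 + P**2))*(6 - 7) = ((-2 + P**2)/(-3 + P**2))*(-1) = -(-2 + P**2)/(-3 + P**2))
1/(j(a(8, -14)) + g(499)) = 1/(-381 + (2 - 1*499**2)/(-3 + 499**2)) = 1/(-381 + (2 - 1*249001)/(-3 + 249001)) = 1/(-381 + (2 - 249001)/248998) = 1/(-381 + (1/248998)*(-248999)) = 1/(-381 - 248999/248998) = 1/(-95117237/248998) = -248998/95117237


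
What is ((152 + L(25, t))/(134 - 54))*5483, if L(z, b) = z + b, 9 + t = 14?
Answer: 498953/40 ≈ 12474.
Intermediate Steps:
t = 5 (t = -9 + 14 = 5)
L(z, b) = b + z
((152 + L(25, t))/(134 - 54))*5483 = ((152 + (5 + 25))/(134 - 54))*5483 = ((152 + 30)/80)*5483 = (182*(1/80))*5483 = (91/40)*5483 = 498953/40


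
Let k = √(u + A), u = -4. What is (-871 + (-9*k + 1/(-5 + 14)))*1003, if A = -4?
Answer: -7861514/9 - 18054*I*√2 ≈ -8.735e+5 - 25532.0*I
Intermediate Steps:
k = 2*I*√2 (k = √(-4 - 4) = √(-8) = 2*I*√2 ≈ 2.8284*I)
(-871 + (-9*k + 1/(-5 + 14)))*1003 = (-871 + (-18*I*√2 + 1/(-5 + 14)))*1003 = (-871 + (-18*I*√2 + 1/9))*1003 = (-871 + (-18*I*√2 + ⅑))*1003 = (-871 + (⅑ - 18*I*√2))*1003 = (-7838/9 - 18*I*√2)*1003 = -7861514/9 - 18054*I*√2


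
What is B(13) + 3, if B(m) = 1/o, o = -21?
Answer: 62/21 ≈ 2.9524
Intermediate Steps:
B(m) = -1/21 (B(m) = 1/(-21) = -1/21)
B(13) + 3 = -1/21 + 3 = 62/21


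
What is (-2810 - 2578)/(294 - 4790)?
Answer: 1347/1124 ≈ 1.1984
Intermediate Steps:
(-2810 - 2578)/(294 - 4790) = -5388/(-4496) = -5388*(-1/4496) = 1347/1124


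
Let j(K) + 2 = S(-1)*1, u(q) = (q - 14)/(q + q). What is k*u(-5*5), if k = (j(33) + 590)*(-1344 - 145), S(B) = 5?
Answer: -34436103/50 ≈ -6.8872e+5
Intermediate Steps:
u(q) = (-14 + q)/(2*q) (u(q) = (-14 + q)/((2*q)) = (-14 + q)*(1/(2*q)) = (-14 + q)/(2*q))
j(K) = 3 (j(K) = -2 + 5*1 = -2 + 5 = 3)
k = -882977 (k = (3 + 590)*(-1344 - 145) = 593*(-1489) = -882977)
k*u(-5*5) = -882977*(-14 - 5*5)/(2*((-5*5))) = -882977*(-14 - 25)/(2*(-25)) = -882977*(-1)*(-39)/(2*25) = -882977*39/50 = -34436103/50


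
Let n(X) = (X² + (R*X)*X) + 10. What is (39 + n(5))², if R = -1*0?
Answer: 5476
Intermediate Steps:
R = 0
n(X) = 10 + X² (n(X) = (X² + (0*X)*X) + 10 = (X² + 0*X) + 10 = (X² + 0) + 10 = X² + 10 = 10 + X²)
(39 + n(5))² = (39 + (10 + 5²))² = (39 + (10 + 25))² = (39 + 35)² = 74² = 5476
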